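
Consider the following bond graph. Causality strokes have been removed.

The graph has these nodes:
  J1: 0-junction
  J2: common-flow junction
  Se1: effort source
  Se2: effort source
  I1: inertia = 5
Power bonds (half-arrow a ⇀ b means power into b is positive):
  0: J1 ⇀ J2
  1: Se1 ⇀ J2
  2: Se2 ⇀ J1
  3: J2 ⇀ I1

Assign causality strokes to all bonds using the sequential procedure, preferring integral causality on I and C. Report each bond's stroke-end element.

#0 stroke at J2
#1 stroke at J2
#2 stroke at J1
#3 stroke at I1

β1 |J2  (source Se1 imposes e)
β2 |J1  (source Se2 imposes e)
β0 |J2  (J1 effort already set via bond 2)
β3 |I1  (only one flow-in slot at J2)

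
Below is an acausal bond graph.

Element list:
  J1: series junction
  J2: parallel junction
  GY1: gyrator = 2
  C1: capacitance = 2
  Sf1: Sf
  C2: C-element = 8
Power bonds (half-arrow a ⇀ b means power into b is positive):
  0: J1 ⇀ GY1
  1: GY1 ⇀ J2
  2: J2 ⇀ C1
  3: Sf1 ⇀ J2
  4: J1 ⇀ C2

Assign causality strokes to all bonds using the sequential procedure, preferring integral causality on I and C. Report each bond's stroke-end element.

bond 0 →GY1
bond 1 →GY1
bond 2 →J2
bond 3 →Sf1
bond 4 →J1

#3 →Sf1  (Sf1: flow source, stroke at near end)
#2 →J2  (C1: C, integral causality)
#1 →GY1  (common-e at J2 fixed by 2)
#0 →GY1  (through GY1, causality inverts; strokes same side of GY1)
#4 →J1  (J1: bond 0 brought flow, rest push out)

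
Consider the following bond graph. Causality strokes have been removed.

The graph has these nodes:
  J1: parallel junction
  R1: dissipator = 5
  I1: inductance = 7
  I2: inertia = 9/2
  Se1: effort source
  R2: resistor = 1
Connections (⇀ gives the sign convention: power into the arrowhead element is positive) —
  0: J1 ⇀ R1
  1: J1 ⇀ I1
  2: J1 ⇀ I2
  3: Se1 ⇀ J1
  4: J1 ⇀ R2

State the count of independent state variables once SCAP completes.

2  (I1, I2 all integral)

β3 →J1  (Se1 (Se) sets effort on bond)
β0 →R1  (0-jn J1 has e-setter on 3)
β1 →I1  (common-e at J1 fixed by 3)
β2 →I2  (common-e at J1 fixed by 3)
β4 →R2  (J1: bond 3 brought effort, rest push out)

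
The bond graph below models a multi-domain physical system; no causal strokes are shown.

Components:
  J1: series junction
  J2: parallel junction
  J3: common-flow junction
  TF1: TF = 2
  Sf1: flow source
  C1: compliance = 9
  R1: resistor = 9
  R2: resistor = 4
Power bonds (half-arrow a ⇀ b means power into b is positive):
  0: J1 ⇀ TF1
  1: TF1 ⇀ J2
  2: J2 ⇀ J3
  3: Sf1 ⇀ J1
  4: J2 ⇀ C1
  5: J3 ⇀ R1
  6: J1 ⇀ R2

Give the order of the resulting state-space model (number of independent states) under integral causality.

b3 →Sf1  (Sf1: flow source, stroke at near end)
b0 →J1  (J1: bond 3 brought flow, rest push out)
b6 →J1  (1-jn J1 has f-setter on 3)
b1 →TF1  (TF1: transformer flips bond 0)
b4 →J2  (C1: C, integral causality)
b2 →J3  (J2 effort already set via bond 4)
b5 →R1  (J3 needs exactly one f-in)

1  (C1 all integral)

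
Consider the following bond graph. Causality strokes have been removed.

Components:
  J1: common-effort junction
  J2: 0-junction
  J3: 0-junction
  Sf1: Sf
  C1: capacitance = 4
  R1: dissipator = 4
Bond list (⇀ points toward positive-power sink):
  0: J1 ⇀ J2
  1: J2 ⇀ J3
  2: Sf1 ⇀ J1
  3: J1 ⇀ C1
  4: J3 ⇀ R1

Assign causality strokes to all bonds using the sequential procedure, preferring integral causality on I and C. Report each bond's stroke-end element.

b0 |J2
b1 |J3
b2 |Sf1
b3 |J1
b4 |R1

#2 |Sf1  (source Sf1 imposes f)
#3 |J1  (C1 outputs effort q/C1)
#0 |J2  (common-e at J1 fixed by 3)
#1 |J3  (J2: bond 0 brought effort, rest push out)
#4 |R1  (0-jn J3 has e-setter on 1)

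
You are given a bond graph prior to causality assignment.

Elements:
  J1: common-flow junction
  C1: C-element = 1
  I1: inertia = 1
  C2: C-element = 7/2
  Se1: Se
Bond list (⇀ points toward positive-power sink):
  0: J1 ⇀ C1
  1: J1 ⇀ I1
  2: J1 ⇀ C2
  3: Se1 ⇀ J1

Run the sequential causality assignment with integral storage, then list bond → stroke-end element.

b3 stroke at J1  (Se1 (Se) sets effort on bond)
b0 stroke at J1  (C1 outputs effort q/C1)
b1 stroke at I1  (prefer integral on I1)
b2 stroke at J1  (J1: bond 1 brought flow, rest push out)

β0 stroke→J1
β1 stroke→I1
β2 stroke→J1
β3 stroke→J1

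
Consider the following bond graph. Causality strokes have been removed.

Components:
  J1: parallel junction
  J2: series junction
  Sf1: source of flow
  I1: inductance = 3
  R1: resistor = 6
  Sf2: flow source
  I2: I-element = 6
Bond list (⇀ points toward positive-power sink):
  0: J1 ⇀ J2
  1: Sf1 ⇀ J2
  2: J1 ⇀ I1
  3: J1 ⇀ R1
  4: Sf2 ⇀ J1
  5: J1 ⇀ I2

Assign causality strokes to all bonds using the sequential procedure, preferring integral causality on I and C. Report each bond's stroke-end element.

bond 1 stroke at Sf1  (Sf1 fixes flow; stroke at Sf1)
bond 4 stroke at Sf2  (Sf2 fixes flow; stroke at Sf2)
bond 0 stroke at J2  (J2 flow already set via bond 1)
bond 2 stroke at I1  (I1: I, integral causality)
bond 5 stroke at I2  (I2: I, integral causality)
bond 3 stroke at J1  (only one effort-in slot at J1)

β0 |J2
β1 |Sf1
β2 |I1
β3 |J1
β4 |Sf2
β5 |I2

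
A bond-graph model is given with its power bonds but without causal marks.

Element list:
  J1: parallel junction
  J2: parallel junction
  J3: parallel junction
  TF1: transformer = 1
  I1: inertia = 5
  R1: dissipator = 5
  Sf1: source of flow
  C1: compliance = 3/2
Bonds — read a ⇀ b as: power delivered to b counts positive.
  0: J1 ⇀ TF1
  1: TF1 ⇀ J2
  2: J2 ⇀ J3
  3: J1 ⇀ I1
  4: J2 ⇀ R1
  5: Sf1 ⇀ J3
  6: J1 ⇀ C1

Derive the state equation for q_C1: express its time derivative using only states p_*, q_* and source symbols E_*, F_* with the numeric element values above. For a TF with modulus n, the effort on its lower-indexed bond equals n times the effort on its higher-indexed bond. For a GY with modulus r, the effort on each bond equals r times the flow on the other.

β5 |Sf1  (Sf1 (Sf) sets flow on bond)
β2 |J3  (J3: last free bond brings effort in)
β3 |I1  (prefer integral on I1)
β6 |J1  (C1 outputs effort q/C1)
β0 |TF1  (J1 effort already set via bond 6)
β1 |J2  (TF1: transformer flips bond 0)
β4 |R1  (common-e at J2 fixed by 1)

dq_C1/dt = F_Sf1 - p_I1/5 - 2*q_C1/15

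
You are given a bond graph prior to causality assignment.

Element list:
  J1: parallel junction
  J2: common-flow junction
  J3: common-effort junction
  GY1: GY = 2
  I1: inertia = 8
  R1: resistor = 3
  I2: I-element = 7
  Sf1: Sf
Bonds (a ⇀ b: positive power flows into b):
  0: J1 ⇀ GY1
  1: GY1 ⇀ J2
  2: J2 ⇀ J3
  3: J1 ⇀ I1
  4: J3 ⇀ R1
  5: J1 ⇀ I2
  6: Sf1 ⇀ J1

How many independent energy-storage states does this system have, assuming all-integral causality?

2  (I1, I2 all integral)

b6 stroke→Sf1  (Sf1 (Sf) sets flow on bond)
b3 stroke→I1  (I1 integral (f out))
b5 stroke→I2  (I2 outputs flow p/I2)
b0 stroke→J1  (J1: last free bond brings effort in)
b1 stroke→J2  (GY GY1: same side as bond 0)
b2 stroke→J3  (J2: last free bond brings flow in)
b4 stroke→R1  (J3: bond 2 brought effort, rest push out)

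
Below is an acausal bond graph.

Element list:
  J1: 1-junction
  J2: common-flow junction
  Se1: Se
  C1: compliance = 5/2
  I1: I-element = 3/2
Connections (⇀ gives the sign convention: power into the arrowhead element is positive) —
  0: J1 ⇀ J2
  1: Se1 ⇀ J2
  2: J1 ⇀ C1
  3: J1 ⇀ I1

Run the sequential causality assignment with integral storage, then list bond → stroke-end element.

#0 |J1
#1 |J2
#2 |J1
#3 |I1

β1 stroke at J2  (Se1 (Se) sets effort on bond)
β0 stroke at J1  (only one flow-in slot at J2)
β2 stroke at J1  (C1: C, integral causality)
β3 stroke at I1  (only one flow-in slot at J1)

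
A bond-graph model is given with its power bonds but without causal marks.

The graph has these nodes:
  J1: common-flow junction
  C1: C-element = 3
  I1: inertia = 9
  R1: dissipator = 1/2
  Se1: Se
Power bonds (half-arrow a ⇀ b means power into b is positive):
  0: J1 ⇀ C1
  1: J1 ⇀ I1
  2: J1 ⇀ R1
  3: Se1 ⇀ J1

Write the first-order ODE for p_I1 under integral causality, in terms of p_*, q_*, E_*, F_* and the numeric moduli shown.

bond 3 stroke at J1  (source Se1 imposes e)
bond 0 stroke at J1  (C1 integral (e out))
bond 1 stroke at I1  (I1: I, integral causality)
bond 2 stroke at J1  (J1 flow already set via bond 1)

dp_I1/dt = E_Se1 - p_I1/18 - q_C1/3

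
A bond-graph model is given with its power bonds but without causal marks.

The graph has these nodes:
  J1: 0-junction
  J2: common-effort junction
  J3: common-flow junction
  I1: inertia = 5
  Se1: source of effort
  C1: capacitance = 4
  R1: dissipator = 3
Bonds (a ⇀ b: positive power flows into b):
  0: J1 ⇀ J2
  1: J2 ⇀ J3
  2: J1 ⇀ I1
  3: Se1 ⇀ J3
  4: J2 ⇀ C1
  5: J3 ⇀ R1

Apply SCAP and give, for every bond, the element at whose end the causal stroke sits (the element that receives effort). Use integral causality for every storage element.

#3 stroke→J3  (Se1 fixes effort; stroke away)
#2 stroke→I1  (I1 outputs flow p/I1)
#0 stroke→J1  (only one effort-in slot at J1)
#4 stroke→J2  (prefer integral on C1)
#1 stroke→J3  (J2 effort already set via bond 4)
#5 stroke→R1  (only one flow-in slot at J3)

#0 →J1
#1 →J3
#2 →I1
#3 →J3
#4 →J2
#5 →R1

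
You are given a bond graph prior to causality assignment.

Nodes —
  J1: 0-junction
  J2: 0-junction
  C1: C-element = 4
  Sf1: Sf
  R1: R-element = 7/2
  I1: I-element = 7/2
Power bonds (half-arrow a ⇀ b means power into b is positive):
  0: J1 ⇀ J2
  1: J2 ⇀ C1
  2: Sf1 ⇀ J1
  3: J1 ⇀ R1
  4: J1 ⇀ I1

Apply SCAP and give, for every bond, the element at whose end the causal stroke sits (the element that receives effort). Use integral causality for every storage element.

#2 →Sf1  (Sf1 (Sf) sets flow on bond)
#1 →J2  (prefer integral on C1)
#0 →J1  (J2 effort already set via bond 1)
#3 →R1  (J1 effort already set via bond 0)
#4 →I1  (common-e at J1 fixed by 0)

b0 →J1
b1 →J2
b2 →Sf1
b3 →R1
b4 →I1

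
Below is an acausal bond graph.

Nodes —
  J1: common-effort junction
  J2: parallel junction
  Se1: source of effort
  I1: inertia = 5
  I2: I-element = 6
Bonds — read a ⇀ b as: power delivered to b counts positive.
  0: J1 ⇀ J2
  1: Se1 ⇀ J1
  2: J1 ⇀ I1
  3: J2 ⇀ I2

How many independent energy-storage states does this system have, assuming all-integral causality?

b1 →J1  (Se1: effort source, stroke at far end)
b0 →J2  (common-e at J1 fixed by 1)
b2 →I1  (J1: bond 1 brought effort, rest push out)
b3 →I2  (0-jn J2 has e-setter on 0)

2  (I1, I2 all integral)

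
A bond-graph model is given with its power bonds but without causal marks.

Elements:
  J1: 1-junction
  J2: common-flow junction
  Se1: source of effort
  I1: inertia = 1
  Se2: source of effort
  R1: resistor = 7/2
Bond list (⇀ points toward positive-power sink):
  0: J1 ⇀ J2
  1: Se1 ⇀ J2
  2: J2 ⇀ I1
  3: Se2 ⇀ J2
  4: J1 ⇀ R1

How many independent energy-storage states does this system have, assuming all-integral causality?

β1 stroke at J2  (Se1: effort source, stroke at far end)
β3 stroke at J2  (source Se2 imposes e)
β2 stroke at I1  (I1 outputs flow p/I1)
β0 stroke at J2  (J2 flow already set via bond 2)
β4 stroke at J1  (J1 flow already set via bond 0)

1  (I1 all integral)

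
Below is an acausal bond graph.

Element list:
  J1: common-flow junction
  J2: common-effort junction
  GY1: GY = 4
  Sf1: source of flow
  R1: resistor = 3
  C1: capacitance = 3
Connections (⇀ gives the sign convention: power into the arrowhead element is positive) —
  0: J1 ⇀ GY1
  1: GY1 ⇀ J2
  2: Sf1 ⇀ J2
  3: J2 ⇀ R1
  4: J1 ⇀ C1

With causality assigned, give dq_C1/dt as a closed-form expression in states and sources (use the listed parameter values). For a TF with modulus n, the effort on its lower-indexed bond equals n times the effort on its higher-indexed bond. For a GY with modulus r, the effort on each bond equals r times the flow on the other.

dq_C1/dt = 3*F_Sf1/4 - q_C1/16

β2 |Sf1  (source Sf1 imposes f)
β4 |J1  (C1 outputs effort q/C1)
β0 |GY1  (only one flow-in slot at J1)
β1 |GY1  (GY1: gyrator matches bond 0)
β3 |J2  (J2: last free bond brings effort in)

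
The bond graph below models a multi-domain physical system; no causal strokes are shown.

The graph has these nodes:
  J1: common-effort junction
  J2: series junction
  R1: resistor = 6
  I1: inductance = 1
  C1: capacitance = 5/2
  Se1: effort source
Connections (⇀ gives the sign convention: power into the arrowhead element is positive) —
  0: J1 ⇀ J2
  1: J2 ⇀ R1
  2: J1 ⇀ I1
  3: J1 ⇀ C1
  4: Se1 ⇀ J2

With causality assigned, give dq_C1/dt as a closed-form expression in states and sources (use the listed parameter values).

#4 stroke→J2  (Se1 fixes effort; stroke away)
#2 stroke→I1  (I1 integral (f out))
#3 stroke→J1  (C1: C, integral causality)
#0 stroke→J2  (J1: bond 3 brought effort, rest push out)
#1 stroke→R1  (closing 1-jn rule on J2)

dq_C1/dt = -E_Se1/6 - p_I1 - q_C1/15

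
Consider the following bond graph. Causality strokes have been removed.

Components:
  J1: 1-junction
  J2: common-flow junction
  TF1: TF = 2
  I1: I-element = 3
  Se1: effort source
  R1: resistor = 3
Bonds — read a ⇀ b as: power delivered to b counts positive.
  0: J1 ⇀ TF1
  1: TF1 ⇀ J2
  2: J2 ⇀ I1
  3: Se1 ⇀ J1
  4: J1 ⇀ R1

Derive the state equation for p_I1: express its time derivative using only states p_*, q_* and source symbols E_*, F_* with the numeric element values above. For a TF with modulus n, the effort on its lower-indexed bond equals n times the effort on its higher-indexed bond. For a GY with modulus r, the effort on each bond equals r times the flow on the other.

dp_I1/dt = E_Se1/2 - p_I1/4

bond 3 →J1  (Se1 fixes effort; stroke away)
bond 2 →I1  (I1: I, integral causality)
bond 1 →J2  (J2 flow already set via bond 2)
bond 0 →TF1  (through TF1, causality passes straight; one stroke at TF1)
bond 4 →J1  (common-f at J1 fixed by 0)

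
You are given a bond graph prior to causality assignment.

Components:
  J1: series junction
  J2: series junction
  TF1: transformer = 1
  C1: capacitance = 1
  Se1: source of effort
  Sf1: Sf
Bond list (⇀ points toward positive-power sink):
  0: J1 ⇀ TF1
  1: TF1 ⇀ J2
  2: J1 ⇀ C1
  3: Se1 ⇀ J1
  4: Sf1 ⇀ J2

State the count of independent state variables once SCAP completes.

b3 →J1  (Se1 (Se) sets effort on bond)
b4 →Sf1  (source Sf1 imposes f)
b1 →J2  (J2 flow already set via bond 4)
b0 →TF1  (TF1: transformer flips bond 1)
b2 →J1  (1-jn J1 has f-setter on 0)

1  (C1 all integral)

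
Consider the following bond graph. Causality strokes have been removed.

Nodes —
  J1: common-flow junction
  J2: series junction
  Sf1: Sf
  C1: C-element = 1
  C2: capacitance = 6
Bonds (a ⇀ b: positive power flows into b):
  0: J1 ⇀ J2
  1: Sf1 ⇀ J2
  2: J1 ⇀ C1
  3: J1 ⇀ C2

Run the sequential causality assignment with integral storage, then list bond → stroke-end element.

bond 1 |Sf1  (Sf1 (Sf) sets flow on bond)
bond 0 |J2  (J2: bond 1 brought flow, rest push out)
bond 2 |J1  (1-jn J1 has f-setter on 0)
bond 3 |J1  (common-f at J1 fixed by 0)

bond 0 →J2
bond 1 →Sf1
bond 2 →J1
bond 3 →J1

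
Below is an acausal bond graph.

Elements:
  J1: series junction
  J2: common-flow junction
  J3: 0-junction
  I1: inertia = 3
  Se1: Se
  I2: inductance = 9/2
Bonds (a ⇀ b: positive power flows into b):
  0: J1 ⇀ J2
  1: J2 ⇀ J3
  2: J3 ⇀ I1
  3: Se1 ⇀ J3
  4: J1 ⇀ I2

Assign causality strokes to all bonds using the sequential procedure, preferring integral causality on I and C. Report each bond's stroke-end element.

β3 stroke→J3  (source Se1 imposes e)
β1 stroke→J2  (J3: bond 3 brought effort, rest push out)
β2 stroke→I1  (J3: bond 3 brought effort, rest push out)
β0 stroke→J1  (J2 needs exactly one f-in)
β4 stroke→I2  (closing 1-jn rule on J1)

b0 →J1
b1 →J2
b2 →I1
b3 →J3
b4 →I2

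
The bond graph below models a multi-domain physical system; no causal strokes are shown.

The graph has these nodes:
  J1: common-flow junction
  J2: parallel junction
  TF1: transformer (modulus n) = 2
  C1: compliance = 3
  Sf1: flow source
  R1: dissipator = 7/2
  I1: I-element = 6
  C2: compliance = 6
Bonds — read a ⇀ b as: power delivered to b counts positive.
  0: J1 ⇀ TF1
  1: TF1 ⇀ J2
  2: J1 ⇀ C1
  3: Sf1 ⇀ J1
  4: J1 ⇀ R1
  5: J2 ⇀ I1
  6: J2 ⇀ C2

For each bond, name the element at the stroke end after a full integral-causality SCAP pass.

β0 →J1
β1 →TF1
β2 →J1
β3 →Sf1
β4 →J1
β5 →I1
β6 →J2

b3 →Sf1  (source Sf1 imposes f)
b0 →J1  (J1: bond 3 brought flow, rest push out)
b2 →J1  (J1: bond 3 brought flow, rest push out)
b4 →J1  (J1 flow already set via bond 3)
b1 →TF1  (through TF1, causality passes straight; one stroke at TF1)
b5 →I1  (I1 integral (f out))
b6 →J2  (J2: last free bond brings effort in)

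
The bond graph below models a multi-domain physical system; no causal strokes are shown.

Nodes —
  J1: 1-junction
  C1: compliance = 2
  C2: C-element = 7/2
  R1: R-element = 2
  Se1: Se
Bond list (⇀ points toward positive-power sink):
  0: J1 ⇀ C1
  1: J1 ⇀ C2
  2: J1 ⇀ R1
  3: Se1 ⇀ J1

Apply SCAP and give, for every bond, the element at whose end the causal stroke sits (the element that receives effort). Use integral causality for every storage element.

bond 3 →J1  (source Se1 imposes e)
bond 0 →J1  (C1 integral (e out))
bond 1 →J1  (C2: C, integral causality)
bond 2 →R1  (J1 needs exactly one f-in)

bond 0 stroke→J1
bond 1 stroke→J1
bond 2 stroke→R1
bond 3 stroke→J1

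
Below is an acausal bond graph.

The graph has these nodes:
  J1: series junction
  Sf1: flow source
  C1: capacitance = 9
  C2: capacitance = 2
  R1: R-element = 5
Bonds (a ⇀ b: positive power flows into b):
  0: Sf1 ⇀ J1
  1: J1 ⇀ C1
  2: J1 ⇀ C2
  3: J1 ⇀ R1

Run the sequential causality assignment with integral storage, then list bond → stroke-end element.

bond 0 stroke at Sf1  (Sf1 fixes flow; stroke at Sf1)
bond 1 stroke at J1  (1-jn J1 has f-setter on 0)
bond 2 stroke at J1  (J1 flow already set via bond 0)
bond 3 stroke at J1  (common-f at J1 fixed by 0)

bond 0 |Sf1
bond 1 |J1
bond 2 |J1
bond 3 |J1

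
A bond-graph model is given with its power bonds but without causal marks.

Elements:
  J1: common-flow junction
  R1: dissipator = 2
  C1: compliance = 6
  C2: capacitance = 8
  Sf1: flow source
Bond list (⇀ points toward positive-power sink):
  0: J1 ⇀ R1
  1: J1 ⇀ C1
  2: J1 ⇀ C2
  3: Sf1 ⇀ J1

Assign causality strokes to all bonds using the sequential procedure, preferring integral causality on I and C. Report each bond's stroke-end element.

bond 0 stroke at J1
bond 1 stroke at J1
bond 2 stroke at J1
bond 3 stroke at Sf1

β3 stroke→Sf1  (Sf1 fixes flow; stroke at Sf1)
β0 stroke→J1  (J1 flow already set via bond 3)
β1 stroke→J1  (1-jn J1 has f-setter on 3)
β2 stroke→J1  (1-jn J1 has f-setter on 3)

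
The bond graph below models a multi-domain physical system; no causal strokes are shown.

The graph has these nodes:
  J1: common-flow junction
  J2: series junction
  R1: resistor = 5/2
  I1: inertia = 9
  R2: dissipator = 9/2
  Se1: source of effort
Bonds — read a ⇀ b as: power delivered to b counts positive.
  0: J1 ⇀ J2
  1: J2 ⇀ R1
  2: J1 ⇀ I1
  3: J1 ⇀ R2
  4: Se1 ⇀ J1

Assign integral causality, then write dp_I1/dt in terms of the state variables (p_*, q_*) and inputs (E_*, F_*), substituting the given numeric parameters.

bond 4 →J1  (Se1: effort source, stroke at far end)
bond 2 →I1  (prefer integral on I1)
bond 0 →J1  (J1: bond 2 brought flow, rest push out)
bond 3 →J1  (J1: bond 2 brought flow, rest push out)
bond 1 →J2  (J2: bond 0 brought flow, rest push out)

dp_I1/dt = E_Se1 - 7*p_I1/9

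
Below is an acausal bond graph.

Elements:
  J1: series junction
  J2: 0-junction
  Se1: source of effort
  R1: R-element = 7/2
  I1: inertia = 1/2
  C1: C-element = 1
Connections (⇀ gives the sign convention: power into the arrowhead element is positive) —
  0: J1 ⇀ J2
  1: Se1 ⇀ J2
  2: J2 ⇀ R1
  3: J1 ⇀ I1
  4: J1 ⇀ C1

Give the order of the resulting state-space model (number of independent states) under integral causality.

β1 |J2  (Se1 (Se) sets effort on bond)
β0 |J1  (0-jn J2 has e-setter on 1)
β2 |R1  (J2 effort already set via bond 1)
β3 |I1  (I1: I, integral causality)
β4 |J1  (J1 flow already set via bond 3)

2  (C1, I1 all integral)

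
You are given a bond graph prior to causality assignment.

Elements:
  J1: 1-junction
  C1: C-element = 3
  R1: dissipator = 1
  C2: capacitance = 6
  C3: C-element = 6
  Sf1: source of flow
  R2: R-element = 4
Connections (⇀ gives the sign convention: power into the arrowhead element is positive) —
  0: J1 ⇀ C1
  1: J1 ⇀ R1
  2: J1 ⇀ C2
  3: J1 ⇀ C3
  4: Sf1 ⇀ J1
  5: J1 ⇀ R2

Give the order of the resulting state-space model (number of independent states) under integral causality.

#4 stroke→Sf1  (Sf1: flow source, stroke at near end)
#0 stroke→J1  (common-f at J1 fixed by 4)
#1 stroke→J1  (J1: bond 4 brought flow, rest push out)
#2 stroke→J1  (1-jn J1 has f-setter on 4)
#3 stroke→J1  (common-f at J1 fixed by 4)
#5 stroke→J1  (J1 flow already set via bond 4)

3  (C1, C2, C3 all integral)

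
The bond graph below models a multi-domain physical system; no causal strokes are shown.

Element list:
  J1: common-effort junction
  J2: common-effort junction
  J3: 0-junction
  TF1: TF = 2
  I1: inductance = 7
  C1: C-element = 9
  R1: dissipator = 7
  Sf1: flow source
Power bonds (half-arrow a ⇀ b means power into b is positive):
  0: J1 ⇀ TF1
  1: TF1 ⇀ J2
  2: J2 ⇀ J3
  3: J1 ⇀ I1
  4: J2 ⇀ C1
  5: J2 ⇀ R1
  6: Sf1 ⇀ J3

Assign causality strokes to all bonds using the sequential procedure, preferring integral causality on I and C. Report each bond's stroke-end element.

b0 stroke→J1
b1 stroke→TF1
b2 stroke→J3
b3 stroke→I1
b4 stroke→J2
b5 stroke→R1
b6 stroke→Sf1

b6 |Sf1  (Sf1 (Sf) sets flow on bond)
b2 |J3  (closing 0-jn rule on J3)
b3 |I1  (prefer integral on I1)
b0 |J1  (closing 0-jn rule on J1)
b1 |TF1  (through TF1, causality passes straight; one stroke at TF1)
b4 |J2  (C1: C, integral causality)
b5 |R1  (common-e at J2 fixed by 4)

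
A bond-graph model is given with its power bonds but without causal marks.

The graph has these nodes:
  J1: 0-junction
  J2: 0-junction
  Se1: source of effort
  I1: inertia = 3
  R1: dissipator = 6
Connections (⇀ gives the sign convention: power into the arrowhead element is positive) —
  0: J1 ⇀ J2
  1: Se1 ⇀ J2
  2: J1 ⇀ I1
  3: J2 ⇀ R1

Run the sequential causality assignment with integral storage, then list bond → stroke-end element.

b1 |J2  (source Se1 imposes e)
b0 |J1  (0-jn J2 has e-setter on 1)
b3 |R1  (common-e at J2 fixed by 1)
b2 |I1  (common-e at J1 fixed by 0)

bond 0 →J1
bond 1 →J2
bond 2 →I1
bond 3 →R1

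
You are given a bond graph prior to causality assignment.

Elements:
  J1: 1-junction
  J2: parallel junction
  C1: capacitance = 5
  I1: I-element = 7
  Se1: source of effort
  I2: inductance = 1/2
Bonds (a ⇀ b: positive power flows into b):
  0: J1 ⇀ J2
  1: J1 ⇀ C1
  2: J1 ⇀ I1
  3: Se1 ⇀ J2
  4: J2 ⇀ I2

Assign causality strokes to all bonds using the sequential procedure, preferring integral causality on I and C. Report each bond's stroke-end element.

#3 stroke→J2  (Se1 fixes effort; stroke away)
#0 stroke→J1  (common-e at J2 fixed by 3)
#4 stroke→I2  (common-e at J2 fixed by 3)
#1 stroke→J1  (C1 integral (e out))
#2 stroke→I1  (only one flow-in slot at J1)

bond 0 stroke at J1
bond 1 stroke at J1
bond 2 stroke at I1
bond 3 stroke at J2
bond 4 stroke at I2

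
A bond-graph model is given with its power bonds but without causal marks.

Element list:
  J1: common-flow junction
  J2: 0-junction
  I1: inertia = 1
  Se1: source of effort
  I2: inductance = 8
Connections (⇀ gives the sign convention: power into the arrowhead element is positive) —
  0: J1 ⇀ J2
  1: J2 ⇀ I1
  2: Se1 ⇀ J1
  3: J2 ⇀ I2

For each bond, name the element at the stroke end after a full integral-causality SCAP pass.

β2 →J1  (source Se1 imposes e)
β0 →J2  (only one flow-in slot at J1)
β1 →I1  (0-jn J2 has e-setter on 0)
β3 →I2  (common-e at J2 fixed by 0)

#0 |J2
#1 |I1
#2 |J1
#3 |I2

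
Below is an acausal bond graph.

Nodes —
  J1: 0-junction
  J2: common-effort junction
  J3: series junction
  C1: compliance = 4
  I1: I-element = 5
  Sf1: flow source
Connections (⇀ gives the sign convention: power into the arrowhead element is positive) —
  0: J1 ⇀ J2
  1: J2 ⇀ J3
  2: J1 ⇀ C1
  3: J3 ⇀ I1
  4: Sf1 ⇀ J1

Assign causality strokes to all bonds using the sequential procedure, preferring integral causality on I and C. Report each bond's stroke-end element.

bond 0 stroke at J2
bond 1 stroke at J3
bond 2 stroke at J1
bond 3 stroke at I1
bond 4 stroke at Sf1

β4 stroke at Sf1  (Sf1 (Sf) sets flow on bond)
β2 stroke at J1  (C1 integral (e out))
β0 stroke at J2  (common-e at J1 fixed by 2)
β1 stroke at J3  (J2 effort already set via bond 0)
β3 stroke at I1  (J3 needs exactly one f-in)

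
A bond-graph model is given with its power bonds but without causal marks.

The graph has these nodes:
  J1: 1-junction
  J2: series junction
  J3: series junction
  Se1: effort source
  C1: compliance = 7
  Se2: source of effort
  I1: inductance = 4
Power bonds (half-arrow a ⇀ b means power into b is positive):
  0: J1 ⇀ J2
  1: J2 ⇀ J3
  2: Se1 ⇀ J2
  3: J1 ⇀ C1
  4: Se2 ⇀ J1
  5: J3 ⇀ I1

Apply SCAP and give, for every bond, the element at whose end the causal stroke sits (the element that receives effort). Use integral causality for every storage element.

#0 stroke→J2
#1 stroke→J3
#2 stroke→J2
#3 stroke→J1
#4 stroke→J1
#5 stroke→I1

bond 2 stroke→J2  (Se1 (Se) sets effort on bond)
bond 4 stroke→J1  (Se2 fixes effort; stroke away)
bond 3 stroke→J1  (prefer integral on C1)
bond 0 stroke→J2  (J1 needs exactly one f-in)
bond 1 stroke→J3  (closing 1-jn rule on J2)
bond 5 stroke→I1  (J3: last free bond brings flow in)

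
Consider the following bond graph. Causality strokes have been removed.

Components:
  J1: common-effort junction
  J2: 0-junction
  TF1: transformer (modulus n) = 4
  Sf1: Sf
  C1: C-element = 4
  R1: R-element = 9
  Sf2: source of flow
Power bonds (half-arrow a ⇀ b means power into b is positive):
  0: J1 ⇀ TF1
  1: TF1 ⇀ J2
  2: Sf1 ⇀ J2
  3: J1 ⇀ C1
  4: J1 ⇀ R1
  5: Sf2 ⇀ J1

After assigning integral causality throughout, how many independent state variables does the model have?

bond 2 stroke→Sf1  (Sf1: flow source, stroke at near end)
bond 5 stroke→Sf2  (Sf2: flow source, stroke at near end)
bond 1 stroke→J2  (J2 needs exactly one e-in)
bond 0 stroke→TF1  (TF1 one-in-one-out from 1)
bond 3 stroke→J1  (C1 outputs effort q/C1)
bond 4 stroke→R1  (J1 effort already set via bond 3)

1  (C1 all integral)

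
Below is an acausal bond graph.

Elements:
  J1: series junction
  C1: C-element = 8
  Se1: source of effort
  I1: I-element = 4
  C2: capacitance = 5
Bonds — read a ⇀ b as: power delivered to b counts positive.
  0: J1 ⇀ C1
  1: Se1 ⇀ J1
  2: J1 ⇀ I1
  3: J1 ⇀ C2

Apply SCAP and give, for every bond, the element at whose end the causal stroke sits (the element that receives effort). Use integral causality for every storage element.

#0 →J1
#1 →J1
#2 →I1
#3 →J1

#1 →J1  (Se1: effort source, stroke at far end)
#0 →J1  (C1 outputs effort q/C1)
#2 →I1  (I1 integral (f out))
#3 →J1  (common-f at J1 fixed by 2)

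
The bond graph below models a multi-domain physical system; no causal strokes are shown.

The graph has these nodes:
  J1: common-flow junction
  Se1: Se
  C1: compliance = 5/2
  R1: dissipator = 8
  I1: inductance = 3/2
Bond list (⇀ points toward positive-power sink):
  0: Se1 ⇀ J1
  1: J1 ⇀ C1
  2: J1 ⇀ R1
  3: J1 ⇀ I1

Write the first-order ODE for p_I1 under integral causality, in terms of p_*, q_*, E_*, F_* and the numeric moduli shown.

dp_I1/dt = E_Se1 - 16*p_I1/3 - 2*q_C1/5

#0 →J1  (Se1: effort source, stroke at far end)
#1 →J1  (C1: C, integral causality)
#3 →I1  (I1 outputs flow p/I1)
#2 →J1  (J1 flow already set via bond 3)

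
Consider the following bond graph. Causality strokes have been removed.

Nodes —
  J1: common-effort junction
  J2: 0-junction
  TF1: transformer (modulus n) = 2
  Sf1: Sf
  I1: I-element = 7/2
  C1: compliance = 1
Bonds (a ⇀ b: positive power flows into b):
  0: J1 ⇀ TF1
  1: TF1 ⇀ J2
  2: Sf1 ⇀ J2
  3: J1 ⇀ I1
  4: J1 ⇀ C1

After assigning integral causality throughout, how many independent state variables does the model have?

2  (C1, I1 all integral)

β2 stroke at Sf1  (source Sf1 imposes f)
β1 stroke at J2  (J2 needs exactly one e-in)
β0 stroke at TF1  (TF TF1: opposite of bond 1)
β3 stroke at I1  (prefer integral on I1)
β4 stroke at J1  (closing 0-jn rule on J1)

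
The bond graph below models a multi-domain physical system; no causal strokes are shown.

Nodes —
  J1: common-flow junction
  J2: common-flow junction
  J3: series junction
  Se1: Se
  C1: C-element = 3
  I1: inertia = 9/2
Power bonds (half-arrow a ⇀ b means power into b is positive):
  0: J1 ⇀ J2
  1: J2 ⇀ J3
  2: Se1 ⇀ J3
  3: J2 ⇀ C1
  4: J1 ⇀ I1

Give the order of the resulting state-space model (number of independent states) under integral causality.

β2 stroke at J3  (source Se1 imposes e)
β1 stroke at J2  (only one flow-in slot at J3)
β3 stroke at J2  (C1: C, integral causality)
β0 stroke at J1  (only one flow-in slot at J2)
β4 stroke at I1  (J1: last free bond brings flow in)

2  (C1, I1 all integral)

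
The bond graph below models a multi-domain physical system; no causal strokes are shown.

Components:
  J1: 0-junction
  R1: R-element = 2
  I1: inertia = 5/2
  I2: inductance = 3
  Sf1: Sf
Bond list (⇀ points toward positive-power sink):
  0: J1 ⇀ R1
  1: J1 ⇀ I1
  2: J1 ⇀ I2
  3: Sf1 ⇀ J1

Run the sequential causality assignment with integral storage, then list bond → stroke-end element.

β3 stroke at Sf1  (source Sf1 imposes f)
β1 stroke at I1  (prefer integral on I1)
β2 stroke at I2  (I2: I, integral causality)
β0 stroke at J1  (only one effort-in slot at J1)

#0 →J1
#1 →I1
#2 →I2
#3 →Sf1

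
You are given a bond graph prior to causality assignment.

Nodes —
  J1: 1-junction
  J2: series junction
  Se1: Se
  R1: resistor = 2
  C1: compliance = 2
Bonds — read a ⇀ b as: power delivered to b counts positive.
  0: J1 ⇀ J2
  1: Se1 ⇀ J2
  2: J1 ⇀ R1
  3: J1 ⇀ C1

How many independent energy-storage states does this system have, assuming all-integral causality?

#1 stroke at J2  (Se1 fixes effort; stroke away)
#0 stroke at J1  (closing 1-jn rule on J2)
#3 stroke at J1  (C1: C, integral causality)
#2 stroke at R1  (J1: last free bond brings flow in)

1  (C1 all integral)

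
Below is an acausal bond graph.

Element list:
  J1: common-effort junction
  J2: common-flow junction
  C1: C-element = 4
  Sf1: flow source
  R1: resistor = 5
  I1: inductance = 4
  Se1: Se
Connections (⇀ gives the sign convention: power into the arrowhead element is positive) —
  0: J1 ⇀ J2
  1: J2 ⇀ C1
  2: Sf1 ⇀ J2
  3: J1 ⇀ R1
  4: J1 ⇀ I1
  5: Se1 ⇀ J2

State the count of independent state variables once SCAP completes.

#2 stroke→Sf1  (source Sf1 imposes f)
#5 stroke→J2  (source Se1 imposes e)
#0 stroke→J2  (J2 flow already set via bond 2)
#1 stroke→J2  (J2 flow already set via bond 2)
#4 stroke→I1  (I1 outputs flow p/I1)
#3 stroke→J1  (J1: last free bond brings effort in)

2  (C1, I1 all integral)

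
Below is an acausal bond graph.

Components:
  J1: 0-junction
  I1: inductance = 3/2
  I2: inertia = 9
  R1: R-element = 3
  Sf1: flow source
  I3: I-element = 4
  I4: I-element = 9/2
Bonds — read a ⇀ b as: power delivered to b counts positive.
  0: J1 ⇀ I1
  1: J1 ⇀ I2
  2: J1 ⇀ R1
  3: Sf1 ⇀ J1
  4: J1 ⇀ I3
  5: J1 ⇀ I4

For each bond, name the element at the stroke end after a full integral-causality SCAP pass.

β3 →Sf1  (source Sf1 imposes f)
β0 →I1  (I1 outputs flow p/I1)
β1 →I2  (I2: I, integral causality)
β4 →I3  (prefer integral on I3)
β5 →I4  (I4 outputs flow p/I4)
β2 →J1  (J1: last free bond brings effort in)

bond 0 |I1
bond 1 |I2
bond 2 |J1
bond 3 |Sf1
bond 4 |I3
bond 5 |I4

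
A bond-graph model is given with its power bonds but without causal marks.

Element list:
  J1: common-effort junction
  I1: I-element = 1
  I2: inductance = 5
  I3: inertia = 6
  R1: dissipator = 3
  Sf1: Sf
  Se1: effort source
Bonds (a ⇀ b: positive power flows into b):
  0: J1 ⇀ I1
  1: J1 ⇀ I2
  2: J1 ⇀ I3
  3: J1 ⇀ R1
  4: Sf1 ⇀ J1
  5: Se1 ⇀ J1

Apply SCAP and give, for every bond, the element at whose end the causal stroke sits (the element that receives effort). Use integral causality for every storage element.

b0 |I1
b1 |I2
b2 |I3
b3 |R1
b4 |Sf1
b5 |J1

b4 →Sf1  (Sf1 (Sf) sets flow on bond)
b5 →J1  (Se1 fixes effort; stroke away)
b0 →I1  (common-e at J1 fixed by 5)
b1 →I2  (0-jn J1 has e-setter on 5)
b2 →I3  (common-e at J1 fixed by 5)
b3 →R1  (J1: bond 5 brought effort, rest push out)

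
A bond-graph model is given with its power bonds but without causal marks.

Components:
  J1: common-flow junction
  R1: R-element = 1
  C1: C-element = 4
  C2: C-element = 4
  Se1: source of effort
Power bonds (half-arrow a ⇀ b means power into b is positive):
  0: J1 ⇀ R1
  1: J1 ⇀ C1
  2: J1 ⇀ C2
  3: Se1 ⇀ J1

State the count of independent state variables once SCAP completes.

2  (C1, C2 all integral)

#3 →J1  (Se1 (Se) sets effort on bond)
#1 →J1  (C1 outputs effort q/C1)
#2 →J1  (C2: C, integral causality)
#0 →R1  (J1: last free bond brings flow in)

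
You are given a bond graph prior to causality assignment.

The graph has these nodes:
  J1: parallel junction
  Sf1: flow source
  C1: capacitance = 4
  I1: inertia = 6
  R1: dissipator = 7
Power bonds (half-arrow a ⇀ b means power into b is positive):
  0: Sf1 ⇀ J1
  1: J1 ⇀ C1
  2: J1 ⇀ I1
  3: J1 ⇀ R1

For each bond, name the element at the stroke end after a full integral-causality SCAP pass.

bond 0 stroke→Sf1
bond 1 stroke→J1
bond 2 stroke→I1
bond 3 stroke→R1

β0 stroke at Sf1  (Sf1 fixes flow; stroke at Sf1)
β1 stroke at J1  (C1 integral (e out))
β2 stroke at I1  (common-e at J1 fixed by 1)
β3 stroke at R1  (common-e at J1 fixed by 1)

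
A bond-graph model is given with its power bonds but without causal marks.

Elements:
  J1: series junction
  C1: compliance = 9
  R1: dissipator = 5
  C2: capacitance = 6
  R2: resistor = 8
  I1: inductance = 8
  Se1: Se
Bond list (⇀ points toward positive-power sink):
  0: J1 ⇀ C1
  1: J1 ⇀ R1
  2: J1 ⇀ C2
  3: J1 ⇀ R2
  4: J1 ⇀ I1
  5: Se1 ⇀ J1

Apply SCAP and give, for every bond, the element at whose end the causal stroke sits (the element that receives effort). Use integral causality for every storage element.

β5 |J1  (source Se1 imposes e)
β0 |J1  (C1: C, integral causality)
β2 |J1  (C2 outputs effort q/C2)
β4 |I1  (I1: I, integral causality)
β1 |J1  (1-jn J1 has f-setter on 4)
β3 |J1  (J1 flow already set via bond 4)

#0 |J1
#1 |J1
#2 |J1
#3 |J1
#4 |I1
#5 |J1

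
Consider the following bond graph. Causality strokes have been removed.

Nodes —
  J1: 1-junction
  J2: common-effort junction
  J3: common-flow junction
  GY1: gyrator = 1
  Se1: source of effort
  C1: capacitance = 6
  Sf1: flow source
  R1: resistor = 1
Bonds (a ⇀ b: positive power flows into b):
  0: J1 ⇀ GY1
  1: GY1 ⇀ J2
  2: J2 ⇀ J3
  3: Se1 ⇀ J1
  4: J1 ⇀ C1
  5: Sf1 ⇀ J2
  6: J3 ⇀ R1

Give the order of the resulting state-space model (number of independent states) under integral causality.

β3 →J1  (Se1 (Se) sets effort on bond)
β5 →Sf1  (Sf1: flow source, stroke at near end)
β4 →J1  (C1 integral (e out))
β0 →GY1  (J1: last free bond brings flow in)
β1 →GY1  (through GY1, causality inverts; strokes same side of GY1)
β2 →J2  (only one effort-in slot at J2)
β6 →J3  (J3: bond 2 brought flow, rest push out)

1  (C1 all integral)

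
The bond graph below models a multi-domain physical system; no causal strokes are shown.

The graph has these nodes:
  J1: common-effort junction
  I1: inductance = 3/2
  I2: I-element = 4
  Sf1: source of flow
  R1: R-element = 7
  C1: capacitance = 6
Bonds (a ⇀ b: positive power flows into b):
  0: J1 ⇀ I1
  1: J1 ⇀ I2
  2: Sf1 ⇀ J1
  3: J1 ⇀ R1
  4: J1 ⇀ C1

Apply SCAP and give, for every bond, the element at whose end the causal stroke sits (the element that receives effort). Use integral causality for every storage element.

bond 0 stroke→I1
bond 1 stroke→I2
bond 2 stroke→Sf1
bond 3 stroke→R1
bond 4 stroke→J1

#2 stroke at Sf1  (Sf1: flow source, stroke at near end)
#0 stroke at I1  (I1 outputs flow p/I1)
#1 stroke at I2  (prefer integral on I2)
#4 stroke at J1  (prefer integral on C1)
#3 stroke at R1  (J1: bond 4 brought effort, rest push out)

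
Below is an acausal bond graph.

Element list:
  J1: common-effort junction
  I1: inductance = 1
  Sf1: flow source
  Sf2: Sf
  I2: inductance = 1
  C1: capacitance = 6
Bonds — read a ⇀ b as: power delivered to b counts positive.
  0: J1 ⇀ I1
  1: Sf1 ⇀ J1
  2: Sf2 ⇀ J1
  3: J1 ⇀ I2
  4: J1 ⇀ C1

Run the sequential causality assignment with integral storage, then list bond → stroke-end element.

b1 |Sf1  (Sf1 (Sf) sets flow on bond)
b2 |Sf2  (Sf2 fixes flow; stroke at Sf2)
b0 |I1  (I1 outputs flow p/I1)
b3 |I2  (I2 integral (f out))
b4 |J1  (closing 0-jn rule on J1)

b0 stroke→I1
b1 stroke→Sf1
b2 stroke→Sf2
b3 stroke→I2
b4 stroke→J1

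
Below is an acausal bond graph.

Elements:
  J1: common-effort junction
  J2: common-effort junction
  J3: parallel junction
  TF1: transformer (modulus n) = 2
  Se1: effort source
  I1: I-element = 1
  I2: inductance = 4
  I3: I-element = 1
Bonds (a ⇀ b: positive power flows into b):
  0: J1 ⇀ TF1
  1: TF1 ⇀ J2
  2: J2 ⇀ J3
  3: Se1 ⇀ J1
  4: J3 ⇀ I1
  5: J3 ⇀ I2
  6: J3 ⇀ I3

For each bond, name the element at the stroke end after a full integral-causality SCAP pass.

b0 →TF1
b1 →J2
b2 →J3
b3 →J1
b4 →I1
b5 →I2
b6 →I3

b3 stroke at J1  (Se1: effort source, stroke at far end)
b0 stroke at TF1  (common-e at J1 fixed by 3)
b1 stroke at J2  (TF1 one-in-one-out from 0)
b2 stroke at J3  (J2: bond 1 brought effort, rest push out)
b4 stroke at I1  (J3: bond 2 brought effort, rest push out)
b5 stroke at I2  (common-e at J3 fixed by 2)
b6 stroke at I3  (0-jn J3 has e-setter on 2)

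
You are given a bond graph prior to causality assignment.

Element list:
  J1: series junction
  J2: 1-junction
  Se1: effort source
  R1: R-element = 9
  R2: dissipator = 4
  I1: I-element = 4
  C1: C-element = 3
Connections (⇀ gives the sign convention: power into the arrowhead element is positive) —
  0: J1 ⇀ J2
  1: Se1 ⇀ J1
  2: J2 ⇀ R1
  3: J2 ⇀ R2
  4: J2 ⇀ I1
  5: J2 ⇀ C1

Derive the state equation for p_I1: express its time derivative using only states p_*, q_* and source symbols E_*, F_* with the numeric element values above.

bond 1 stroke at J1  (source Se1 imposes e)
bond 0 stroke at J2  (closing 1-jn rule on J1)
bond 4 stroke at I1  (prefer integral on I1)
bond 2 stroke at J2  (common-f at J2 fixed by 4)
bond 3 stroke at J2  (J2 flow already set via bond 4)
bond 5 stroke at J2  (J2 flow already set via bond 4)

dp_I1/dt = E_Se1 - 13*p_I1/4 - q_C1/3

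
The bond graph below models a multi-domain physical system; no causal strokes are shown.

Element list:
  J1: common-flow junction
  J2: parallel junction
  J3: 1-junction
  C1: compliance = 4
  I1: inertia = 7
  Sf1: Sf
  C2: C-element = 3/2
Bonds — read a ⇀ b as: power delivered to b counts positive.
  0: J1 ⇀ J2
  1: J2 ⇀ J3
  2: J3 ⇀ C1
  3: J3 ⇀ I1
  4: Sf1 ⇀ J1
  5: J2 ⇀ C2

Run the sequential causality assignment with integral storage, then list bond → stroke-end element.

β4 stroke at Sf1  (source Sf1 imposes f)
β0 stroke at J1  (J1: bond 4 brought flow, rest push out)
β2 stroke at J3  (prefer integral on C1)
β3 stroke at I1  (I1 integral (f out))
β1 stroke at J3  (common-f at J3 fixed by 3)
β5 stroke at J2  (closing 0-jn rule on J2)

bond 0 stroke→J1
bond 1 stroke→J3
bond 2 stroke→J3
bond 3 stroke→I1
bond 4 stroke→Sf1
bond 5 stroke→J2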